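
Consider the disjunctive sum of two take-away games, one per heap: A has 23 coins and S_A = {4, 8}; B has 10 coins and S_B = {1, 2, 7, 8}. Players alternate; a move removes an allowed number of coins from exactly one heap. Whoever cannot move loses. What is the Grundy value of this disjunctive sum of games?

3

Heap A, S = {4, 8}:
n :  0  1  2  3  4  5  6  7  8  9 10 11 12 13 14 15 16 17 18 19 20 21 22 23
G :  0  0  0  0  1  1  1  1  2  2  2  2  0  0  0  0  1  1  1  1  2  2  2  2
G_A(23) = 2.
Heap B, S = {1, 2, 7, 8}:
G(0) = 0
G(1) = mex{0} = 1
G(2) = mex{1,0} = 2
G(3) = mex{2,1} = 0
G(4) = mex{0,2} = 1
G(5) = mex{1,0} = 2
G(6) = mex{2,1} = 0
G(7) = mex{0,2,0} = 1
G(8) = mex{1,0,1,0} = 2
G(9) = mex{2,1,2,1} = 0
G(10) = mex{0,2,0,2} = 1
G_B(10) = 1.
Combined Grundy value = 2 ⊕ 1 = 3.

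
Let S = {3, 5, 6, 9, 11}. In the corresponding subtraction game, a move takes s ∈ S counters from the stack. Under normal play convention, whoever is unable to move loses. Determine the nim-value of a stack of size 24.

n :  0  1  2  3  4  5  6  7  8  9 10 11 12 13 14 15 16 17 18 19 20 21 22 23 24
G :  0  0  0  1  1  1  2  2  2  3  3  3  4  4  0  0  0  1  1  1  2  2  2  3  3

3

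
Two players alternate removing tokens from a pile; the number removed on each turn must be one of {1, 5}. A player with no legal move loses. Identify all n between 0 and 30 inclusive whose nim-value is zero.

n :  0  1  2  3  4  5  6  7  8  9 10 11 12 13 14 15 16 17 18 19 20 21 22 23 24 25 26 27 28 29 30
G :  0  1  0  1  0  1  0  1  0  1  0  1  0  1  0  1  0  1  0  1  0  1  0  1  0  1  0  1  0  1  0
P-positions are exactly the n with G(n) = 0.

0, 2, 4, 6, 8, 10, 12, 14, 16, 18, 20, 22, 24, 26, 28, 30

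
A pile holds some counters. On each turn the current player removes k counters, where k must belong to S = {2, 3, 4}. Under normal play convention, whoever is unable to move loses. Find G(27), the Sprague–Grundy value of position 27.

n :  0  1  2  3  4  5  6  7  8  9 10 11 12 13 14 15 16 17 18 19 20 21 22 23 24 25 26 27
G :  0  0  1  1  2  2  0  0  1  1  2  2  0  0  1  1  2  2  0  0  1  1  2  2  0  0  1  1

1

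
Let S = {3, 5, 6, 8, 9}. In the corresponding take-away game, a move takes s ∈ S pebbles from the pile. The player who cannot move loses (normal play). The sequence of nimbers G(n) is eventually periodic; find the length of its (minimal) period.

12

n :  0  1  2  3  4  5  6  7  8  9 10 11 12 13 14 15 16 17 18 19 20 21 22 23 24 25
G :  0  0  0  1  1  1  2  2  2  3  3  3  0  0  0  1  1  1  2  2  2  3  3  3  0  0
G(n+12) = G(n) holds for n = 0,…,8 (a full window of length max(S) = 9), so the sequence is purely periodic with period 12.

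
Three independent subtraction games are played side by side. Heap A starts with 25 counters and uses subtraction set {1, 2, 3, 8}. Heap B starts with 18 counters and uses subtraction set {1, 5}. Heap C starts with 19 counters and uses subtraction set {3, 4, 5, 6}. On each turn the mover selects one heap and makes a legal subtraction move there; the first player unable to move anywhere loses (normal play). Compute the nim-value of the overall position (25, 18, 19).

Heap A, S = {1, 2, 3, 8}:
G(0) = 0
G(1) = mex{0} = 1
G(2) = mex{1,0} = 2
G(3) = mex{2,1,0} = 3
G(4) = mex{3,2,1} = 0
G(5) = mex{0,3,2} = 1
G(6) = mex{1,0,3} = 2
G(7) = mex{2,1,0} = 3
G(8) = mex{3,2,1,0} = 4
G(9) = mex{4,3,2,1} = 0
G(10) = mex{0,4,3,2} = 1
G(11) = mex{1,0,4,3} = 2
G(12) = mex{2,1,0,0} = 3
G(13) = mex{3,2,1,1} = 0
G(14) = mex{0,3,2,2} = 1
G(15) = mex{1,0,3,3} = 2
G(16) = mex{2,1,0,4} = 3
G(17) = mex{3,2,1,0} = 4
G(18) = mex{4,3,2,1} = 0
G(19) = mex{0,4,3,2} = 1
G(20) = mex{1,0,4,3} = 2
G(21) = mex{2,1,0,0} = 3
G(22) = mex{3,2,1,1} = 0
G(23) = mex{0,3,2,2} = 1
G(24) = mex{1,0,3,3} = 2
G(25) = mex{2,1,0,4} = 3
G_A(25) = 3.
Heap B, S = {1, 5}:
n :  0  1  2  3  4  5  6  7  8  9 10 11 12 13 14 15 16 17 18
G :  0  1  0  1  0  1  0  1  0  1  0  1  0  1  0  1  0  1  0
G_B(18) = 0.
Heap C, S = {3, 4, 5, 6}:
G(0) = 0
G(1) = mex{} = 0
G(2) = mex{} = 0
G(3) = mex{0} = 1
G(4) = mex{0,0} = 1
G(5) = mex{0,0,0} = 1
G(6) = mex{1,0,0,0} = 2
G(7) = mex{1,1,0,0} = 2
G(8) = mex{1,1,1,0} = 2
G(9) = mex{2,1,1,1} = 0
G(10) = mex{2,2,1,1} = 0
G(11) = mex{2,2,2,1} = 0
G(12) = mex{0,2,2,2} = 1
G(13) = mex{0,0,2,2} = 1
G(14) = mex{0,0,0,2} = 1
G(15) = mex{1,0,0,0} = 2
G(16) = mex{1,1,0,0} = 2
G(17) = mex{1,1,1,0} = 2
G(18) = mex{2,1,1,1} = 0
G(19) = mex{2,2,1,1} = 0
G_C(19) = 0.
Combined Grundy value = 3 ⊕ 0 ⊕ 0 = 3.

3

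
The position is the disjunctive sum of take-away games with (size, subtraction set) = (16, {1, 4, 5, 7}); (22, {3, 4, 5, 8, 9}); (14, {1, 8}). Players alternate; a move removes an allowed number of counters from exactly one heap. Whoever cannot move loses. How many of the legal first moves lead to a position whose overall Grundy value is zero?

2

Heap A, S = {1, 4, 5, 7}:
n :  0  1  2  3  4  5  6  7  8  9 10 11 12 13 14 15 16
G :  0  1  0  1  2  3  2  3  0  1  0  1  2  3  2  3  0
G_A(16) = 0.
Heap B, S = {3, 4, 5, 8, 9}:
n :  0  1  2  3  4  5  6  7  8  9 10 11 12 13 14 15 16 17 18 19 20 21 22
G :  0  0  0  1  1  1  2  2  2  3  3  3  0  0  0  1  1  1  2  2  2  3  3
G_B(22) = 3.
Heap C, S = {1, 8}:
G(0) = 0
G(1) = mex{0} = 1
G(2) = mex{1} = 0
G(3) = mex{0} = 1
G(4) = mex{1} = 0
G(5) = mex{0} = 1
G(6) = mex{1} = 0
G(7) = mex{0} = 1
G(8) = mex{1,0} = 2
G(9) = mex{2,1} = 0
G(10) = mex{0,0} = 1
G(11) = mex{1,1} = 0
G(12) = mex{0,0} = 1
G(13) = mex{1,1} = 0
G(14) = mex{0,0} = 1
G_C(14) = 1.
Combined Grundy value = 0 ⊕ 3 ⊕ 1 = 2.
A winning move leaves total XOR = 0, i.e. changes one component's Grundy value g to g ⊕ X where X is the current total.
Heap A: need g' = 0⊕2 = 2. Options: 16−1→G=3, 16−4→G=2, 16−5→G=1, 16−7→G=1. Hits: 1.
Heap B: need g' = 3⊕2 = 1. Options: 22−3→G=2, 22−4→G=2, 22−5→G=1, 22−8→G=0, 22−9→G=0. Hits: 1.
Heap C: need g' = 1⊕2 = 3. Options: 14−1→G=0, 14−8→G=0. Hits: 0.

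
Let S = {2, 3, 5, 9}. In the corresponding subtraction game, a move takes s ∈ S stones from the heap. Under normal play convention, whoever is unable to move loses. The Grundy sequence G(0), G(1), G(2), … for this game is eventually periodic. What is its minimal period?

G(0) = 0
G(1) = mex{} = 0
G(2) = mex{0} = 1
G(3) = mex{0,0} = 1
G(4) = mex{1,0} = 2
G(5) = mex{1,1,0} = 2
G(6) = mex{2,1,0} = 3
G(7) = mex{2,2,1} = 0
G(8) = mex{3,2,1} = 0
G(9) = mex{0,3,2,0} = 1
G(10) = mex{0,0,2,0} = 1
G(11) = mex{1,0,3,1} = 2
G(12) = mex{1,1,0,1} = 2
G(13) = mex{2,1,0,2} = 3
G(14) = mex{2,2,1,2} = 0
G(15) = mex{3,2,1,3} = 0
G(16) = mex{0,3,2,0} = 1
G(17) = mex{0,0,2,0} = 1
G(n+7) = G(n) holds for n = 0,…,8 (a full window of length max(S) = 9), so the sequence is purely periodic with period 7.

7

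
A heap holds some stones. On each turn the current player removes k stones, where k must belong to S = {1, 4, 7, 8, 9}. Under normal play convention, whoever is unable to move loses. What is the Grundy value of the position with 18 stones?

1

n :  0  1  2  3  4  5  6  7  8  9 10 11 12 13 14 15 16 17 18
G :  0  1  0  1  2  0  1  2  3  2  3  4  5  3  4  0  1  0  1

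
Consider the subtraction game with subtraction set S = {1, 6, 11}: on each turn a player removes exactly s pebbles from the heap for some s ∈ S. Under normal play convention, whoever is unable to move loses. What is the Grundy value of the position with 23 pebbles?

n :  0  1  2  3  4  5  6  7  8  9 10 11 12 13 14 15 16 17 18 19 20 21 22 23
G :  0  1  0  1  0  1  2  0  1  0  1  2  0  1  0  1  0  1  2  0  1  0  1  2

2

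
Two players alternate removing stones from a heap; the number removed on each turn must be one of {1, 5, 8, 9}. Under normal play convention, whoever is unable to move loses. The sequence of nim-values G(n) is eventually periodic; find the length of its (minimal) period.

16

G(0) = 0
G(1) = mex{0} = 1
G(2) = mex{1} = 0
G(3) = mex{0} = 1
G(4) = mex{1} = 0
G(5) = mex{0,0} = 1
G(6) = mex{1,1} = 0
G(7) = mex{0,0} = 1
G(8) = mex{1,1,0} = 2
G(9) = mex{2,0,1,0} = 3
G(10) = mex{3,1,0,1} = 2
G(11) = mex{2,0,1,0} = 3
G(12) = mex{3,1,0,1} = 2
G(13) = mex{2,2,1,0} = 3
G(14) = mex{3,3,0,1} = 2
G(15) = mex{2,2,1,0} = 3
G(16) = mex{3,3,2,1} = 0
G(17) = mex{0,2,3,2} = 1
G(18) = mex{1,3,2,3} = 0
G(19) = mex{0,2,3,2} = 1
G(20) = mex{1,3,2,3} = 0
G(21) = mex{0,0,3,2} = 1
G(22) = mex{1,1,2,3} = 0
G(23) = mex{0,0,3,2} = 1
G(24) = mex{1,1,0,3} = 2
G(25) = mex{2,0,1,0} = 3
G(26) = mex{3,1,0,1} = 2
G(27) = mex{2,0,1,0} = 3
G(28) = mex{3,1,0,1} = 2
G(29) = mex{2,2,1,0} = 3
G(30) = mex{3,3,0,1} = 2
G(31) = mex{2,2,1,0} = 3
G(32) = mex{3,3,2,1} = 0
G(33) = mex{0,2,3,2} = 1
G(n+16) = G(n) holds for n = 0,…,8 (a full window of length max(S) = 9), so the sequence is purely periodic with period 16.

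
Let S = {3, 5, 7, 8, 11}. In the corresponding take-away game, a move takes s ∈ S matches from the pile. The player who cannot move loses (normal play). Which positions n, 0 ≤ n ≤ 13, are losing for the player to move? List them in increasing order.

G(0) = 0
G(1) = mex{} = 0
G(2) = mex{} = 0
G(3) = mex{0} = 1
G(4) = mex{0} = 1
G(5) = mex{0,0} = 1
G(6) = mex{1,0} = 2
G(7) = mex{1,0,0} = 2
G(8) = mex{1,1,0,0} = 2
G(9) = mex{2,1,0,0} = 3
G(10) = mex{2,1,1,0} = 3
G(11) = mex{2,2,1,1,0} = 3
G(12) = mex{3,2,1,1,0} = 4
G(13) = mex{3,2,2,1,0} = 4
P-positions are exactly the n with G(n) = 0.

0, 1, 2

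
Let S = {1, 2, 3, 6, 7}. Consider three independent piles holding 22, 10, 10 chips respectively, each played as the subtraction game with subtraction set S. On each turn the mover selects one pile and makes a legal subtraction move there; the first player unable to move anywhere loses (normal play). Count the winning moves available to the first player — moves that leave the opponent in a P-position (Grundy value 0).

All piles use S = {1, 2, 3, 6, 7}:
G(0) = 0
G(1) = mex{0} = 1
G(2) = mex{1,0} = 2
G(3) = mex{2,1,0} = 3
G(4) = mex{3,2,1} = 0
G(5) = mex{0,3,2} = 1
G(6) = mex{1,0,3,0} = 2
G(7) = mex{2,1,0,1,0} = 3
G(8) = mex{3,2,1,2,1} = 0
G(9) = mex{0,3,2,3,2} = 1
G(10) = mex{1,0,3,0,3} = 2
G(11) = mex{2,1,0,1,0} = 3
G(12) = mex{3,2,1,2,1} = 0
G(13) = mex{0,3,2,3,2} = 1
G(14) = mex{1,0,3,0,3} = 2
G(15) = mex{2,1,0,1,0} = 3
G(16) = mex{3,2,1,2,1} = 0
G(17) = mex{0,3,2,3,2} = 1
G(18) = mex{1,0,3,0,3} = 2
G(19) = mex{2,1,0,1,0} = 3
G(20) = mex{3,2,1,2,1} = 0
G(21) = mex{0,3,2,3,2} = 1
G(22) = mex{1,0,3,0,3} = 2
Pile A: G(22) = 2.
Pile B: G(10) = 2.
Pile C: G(10) = 2.
Combined Grundy value = 2 ⊕ 2 ⊕ 2 = 2.
A winning move leaves total XOR = 0, i.e. changes one component's Grundy value g to g ⊕ X where X is the current total.
Pile A: need g' = 2⊕2 = 0. Options: 22−1→G=1, 22−2→G=0, 22−3→G=3, 22−6→G=0, 22−7→G=3. Hits: 2.
Pile B: need g' = 2⊕2 = 0. Options: 10−1→G=1, 10−2→G=0, 10−3→G=3, 10−6→G=0, 10−7→G=3. Hits: 2.
Pile C: need g' = 2⊕2 = 0. Options: 10−1→G=1, 10−2→G=0, 10−3→G=3, 10−6→G=0, 10−7→G=3. Hits: 2.

6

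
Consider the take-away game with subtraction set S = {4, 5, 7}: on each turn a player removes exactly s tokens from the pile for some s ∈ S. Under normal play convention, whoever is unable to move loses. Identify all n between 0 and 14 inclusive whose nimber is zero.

n :  0  1  2  3  4  5  6  7  8  9 10 11 12 13 14
G :  0  0  0  0  1  1  1  1  2  2  2  0  0  0  0
P-positions are exactly the n with G(n) = 0.

0, 1, 2, 3, 11, 12, 13, 14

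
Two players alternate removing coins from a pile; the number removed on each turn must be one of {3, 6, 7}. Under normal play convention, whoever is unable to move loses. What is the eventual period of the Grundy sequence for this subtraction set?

10

G(0) = 0
G(1) = mex{} = 0
G(2) = mex{} = 0
G(3) = mex{0} = 1
G(4) = mex{0} = 1
G(5) = mex{0} = 1
G(6) = mex{1,0} = 2
G(7) = mex{1,0,0} = 2
G(8) = mex{1,0,0} = 2
G(9) = mex{2,1,0} = 3
G(10) = mex{2,1,1} = 0
G(11) = mex{2,1,1} = 0
G(12) = mex{3,2,1} = 0
G(13) = mex{0,2,2} = 1
G(14) = mex{0,2,2} = 1
G(15) = mex{0,3,2} = 1
G(16) = mex{1,0,3} = 2
G(17) = mex{1,0,0} = 2
G(18) = mex{1,0,0} = 2
G(19) = mex{2,1,0} = 3
G(20) = mex{2,1,1} = 0
G(21) = mex{2,1,1} = 0
G(n+10) = G(n) holds for n = 0,…,6 (a full window of length max(S) = 7), so the sequence is purely periodic with period 10.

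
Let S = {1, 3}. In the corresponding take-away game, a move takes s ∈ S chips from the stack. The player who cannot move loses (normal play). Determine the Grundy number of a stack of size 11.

G(0) = 0
G(1) = mex{0} = 1
G(2) = mex{1} = 0
G(3) = mex{0,0} = 1
G(4) = mex{1,1} = 0
G(5) = mex{0,0} = 1
G(6) = mex{1,1} = 0
G(7) = mex{0,0} = 1
G(8) = mex{1,1} = 0
G(9) = mex{0,0} = 1
G(10) = mex{1,1} = 0
G(11) = mex{0,0} = 1

1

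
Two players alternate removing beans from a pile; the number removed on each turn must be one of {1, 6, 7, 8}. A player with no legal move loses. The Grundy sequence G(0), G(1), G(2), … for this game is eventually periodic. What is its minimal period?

n :  0  1  2  3  4  5  6  7  8  9 10 11 12 13 14 15 16 17 18 19 20 21 22 23 24 25 26 27
G :  0  1  0  1  0  1  2  3  2  3  2  3  4  0  1  0  1  0  1  2  3  2  3  2  3  4  0  1
G(n+13) = G(n) holds for n = 0,…,7 (a full window of length max(S) = 8), so the sequence is purely periodic with period 13.

13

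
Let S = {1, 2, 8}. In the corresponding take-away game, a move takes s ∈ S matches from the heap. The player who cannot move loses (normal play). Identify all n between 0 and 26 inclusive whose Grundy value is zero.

G(0) = 0
G(1) = mex{0} = 1
G(2) = mex{1,0} = 2
G(3) = mex{2,1} = 0
G(4) = mex{0,2} = 1
G(5) = mex{1,0} = 2
G(6) = mex{2,1} = 0
G(7) = mex{0,2} = 1
G(8) = mex{1,0,0} = 2
G(9) = mex{2,1,1} = 0
G(10) = mex{0,2,2} = 1
G(11) = mex{1,0,0} = 2
G(12) = mex{2,1,1} = 0
G(13) = mex{0,2,2} = 1
G(14) = mex{1,0,0} = 2
G(15) = mex{2,1,1} = 0
G(16) = mex{0,2,2} = 1
G(17) = mex{1,0,0} = 2
G(18) = mex{2,1,1} = 0
G(19) = mex{0,2,2} = 1
G(20) = mex{1,0,0} = 2
G(21) = mex{2,1,1} = 0
G(22) = mex{0,2,2} = 1
G(23) = mex{1,0,0} = 2
G(24) = mex{2,1,1} = 0
G(25) = mex{0,2,2} = 1
G(26) = mex{1,0,0} = 2
P-positions are exactly the n with G(n) = 0.

0, 3, 6, 9, 12, 15, 18, 21, 24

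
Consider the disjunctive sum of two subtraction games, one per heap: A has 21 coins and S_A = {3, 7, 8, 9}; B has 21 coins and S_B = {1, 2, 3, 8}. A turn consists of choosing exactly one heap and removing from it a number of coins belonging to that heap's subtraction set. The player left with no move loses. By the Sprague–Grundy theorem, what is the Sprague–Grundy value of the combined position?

2

Heap A, S = {3, 7, 8, 9}:
G(0) = 0
G(1) = mex{} = 0
G(2) = mex{} = 0
G(3) = mex{0} = 1
G(4) = mex{0} = 1
G(5) = mex{0} = 1
G(6) = mex{1} = 0
G(7) = mex{1,0} = 2
G(8) = mex{1,0,0} = 2
G(9) = mex{0,0,0,0} = 1
G(10) = mex{2,1,0,0} = 3
G(11) = mex{2,1,1,0} = 3
G(12) = mex{1,1,1,1} = 0
G(13) = mex{3,0,1,1} = 2
G(14) = mex{3,2,0,1} = 4
G(15) = mex{0,2,2,0} = 1
G(16) = mex{2,1,2,2} = 0
G(17) = mex{4,3,1,2} = 0
G(18) = mex{1,3,3,1} = 0
G(19) = mex{0,0,3,3} = 1
G(20) = mex{0,2,0,3} = 1
G(21) = mex{0,4,2,0} = 1
G_A(21) = 1.
Heap B, S = {1, 2, 3, 8}:
G(0) = 0
G(1) = mex{0} = 1
G(2) = mex{1,0} = 2
G(3) = mex{2,1,0} = 3
G(4) = mex{3,2,1} = 0
G(5) = mex{0,3,2} = 1
G(6) = mex{1,0,3} = 2
G(7) = mex{2,1,0} = 3
G(8) = mex{3,2,1,0} = 4
G(9) = mex{4,3,2,1} = 0
G(10) = mex{0,4,3,2} = 1
G(11) = mex{1,0,4,3} = 2
G(12) = mex{2,1,0,0} = 3
G(13) = mex{3,2,1,1} = 0
G(14) = mex{0,3,2,2} = 1
G(15) = mex{1,0,3,3} = 2
G(16) = mex{2,1,0,4} = 3
G(17) = mex{3,2,1,0} = 4
G(18) = mex{4,3,2,1} = 0
G(19) = mex{0,4,3,2} = 1
G(20) = mex{1,0,4,3} = 2
G(21) = mex{2,1,0,0} = 3
G_B(21) = 3.
Combined Grundy value = 1 ⊕ 3 = 2.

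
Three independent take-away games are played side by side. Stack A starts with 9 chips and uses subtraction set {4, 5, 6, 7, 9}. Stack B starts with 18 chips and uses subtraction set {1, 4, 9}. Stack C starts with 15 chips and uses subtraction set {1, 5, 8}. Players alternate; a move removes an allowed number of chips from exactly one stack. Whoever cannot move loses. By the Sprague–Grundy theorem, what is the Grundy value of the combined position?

3

Stack A, S = {4, 5, 6, 7, 9}:
G(0) = 0
G(1) = mex{} = 0
G(2) = mex{} = 0
G(3) = mex{} = 0
G(4) = mex{0} = 1
G(5) = mex{0,0} = 1
G(6) = mex{0,0,0} = 1
G(7) = mex{0,0,0,0} = 1
G(8) = mex{1,0,0,0} = 2
G(9) = mex{1,1,0,0,0} = 2
G_A(9) = 2.
Stack B, S = {1, 4, 9}:
G(0) = 0
G(1) = mex{0} = 1
G(2) = mex{1} = 0
G(3) = mex{0} = 1
G(4) = mex{1,0} = 2
G(5) = mex{2,1} = 0
G(6) = mex{0,0} = 1
G(7) = mex{1,1} = 0
G(8) = mex{0,2} = 1
G(9) = mex{1,0,0} = 2
G(10) = mex{2,1,1} = 0
G(11) = mex{0,0,0} = 1
G(12) = mex{1,1,1} = 0
G(13) = mex{0,2,2} = 1
G(14) = mex{1,0,0} = 2
G(15) = mex{2,1,1} = 0
G(16) = mex{0,0,0} = 1
G(17) = mex{1,1,1} = 0
G(18) = mex{0,2,2} = 1
G_B(18) = 1.
Stack C, S = {1, 5, 8}:
n :  0  1  2  3  4  5  6  7  8  9 10 11 12 13 14 15
G :  0  1  0  1  0  1  0  1  2  3  2  3  2  0  1  0
G_C(15) = 0.
Combined Grundy value = 2 ⊕ 1 ⊕ 0 = 3.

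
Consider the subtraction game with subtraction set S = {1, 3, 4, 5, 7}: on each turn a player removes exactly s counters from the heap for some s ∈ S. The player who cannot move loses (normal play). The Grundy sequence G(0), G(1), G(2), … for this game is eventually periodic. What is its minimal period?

8

G(0) = 0
G(1) = mex{0} = 1
G(2) = mex{1} = 0
G(3) = mex{0,0} = 1
G(4) = mex{1,1,0} = 2
G(5) = mex{2,0,1,0} = 3
G(6) = mex{3,1,0,1} = 2
G(7) = mex{2,2,1,0,0} = 3
G(8) = mex{3,3,2,1,1} = 0
G(9) = mex{0,2,3,2,0} = 1
G(10) = mex{1,3,2,3,1} = 0
G(11) = mex{0,0,3,2,2} = 1
G(12) = mex{1,1,0,3,3} = 2
G(13) = mex{2,0,1,0,2} = 3
G(14) = mex{3,1,0,1,3} = 2
G(15) = mex{2,2,1,0,0} = 3
G(16) = mex{3,3,2,1,1} = 0
G(17) = mex{0,2,3,2,0} = 1
G(n+8) = G(n) holds for n = 0,…,6 (a full window of length max(S) = 7), so the sequence is purely periodic with period 8.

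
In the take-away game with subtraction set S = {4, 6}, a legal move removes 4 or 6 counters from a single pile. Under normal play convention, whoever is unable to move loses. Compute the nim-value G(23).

n :  0  1  2  3  4  5  6  7  8  9 10 11 12 13 14 15 16 17 18 19 20 21 22 23
G :  0  0  0  0  1  1  1  1  2  2  0  0  0  0  1  1  1  1  2  2  0  0  0  0

0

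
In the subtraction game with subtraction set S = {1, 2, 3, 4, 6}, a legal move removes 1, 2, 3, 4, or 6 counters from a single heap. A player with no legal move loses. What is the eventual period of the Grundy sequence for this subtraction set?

G(0) = 0
G(1) = mex{0} = 1
G(2) = mex{1,0} = 2
G(3) = mex{2,1,0} = 3
G(4) = mex{3,2,1,0} = 4
G(5) = mex{4,3,2,1} = 0
G(6) = mex{0,4,3,2,0} = 1
G(7) = mex{1,0,4,3,1} = 2
G(8) = mex{2,1,0,4,2} = 3
G(9) = mex{3,2,1,0,3} = 4
G(10) = mex{4,3,2,1,4} = 0
G(11) = mex{0,4,3,2,0} = 1
G(12) = mex{1,0,4,3,1} = 2
G(13) = mex{2,1,0,4,2} = 3
G(14) = mex{3,2,1,0,3} = 4
G(n+5) = G(n) holds for n = 0,…,5 (a full window of length max(S) = 6), so the sequence is purely periodic with period 5.

5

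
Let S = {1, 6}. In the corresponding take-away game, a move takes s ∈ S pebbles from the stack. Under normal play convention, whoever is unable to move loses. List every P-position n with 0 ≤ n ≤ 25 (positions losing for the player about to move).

n :  0  1  2  3  4  5  6  7  8  9 10 11 12 13 14 15 16 17 18 19 20 21 22 23 24 25
G :  0  1  0  1  0  1  2  0  1  0  1  0  1  2  0  1  0  1  0  1  2  0  1  0  1  0
P-positions are exactly the n with G(n) = 0.

0, 2, 4, 7, 9, 11, 14, 16, 18, 21, 23, 25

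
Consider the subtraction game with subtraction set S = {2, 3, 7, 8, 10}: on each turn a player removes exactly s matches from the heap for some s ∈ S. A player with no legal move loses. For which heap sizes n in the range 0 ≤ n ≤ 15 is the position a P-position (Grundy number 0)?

n :  0  1  2  3  4  5  6  7  8  9 10 11 12 13 14 15
G :  0  0  1  1  2  0  0  1  1  2  2  3  3  4  4  2
P-positions are exactly the n with G(n) = 0.

0, 1, 5, 6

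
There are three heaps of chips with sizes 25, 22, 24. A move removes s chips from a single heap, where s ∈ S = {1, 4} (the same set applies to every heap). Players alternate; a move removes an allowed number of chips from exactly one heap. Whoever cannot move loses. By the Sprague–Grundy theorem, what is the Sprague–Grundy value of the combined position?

2

All heaps use S = {1, 4}:
G(0) = 0
G(1) = mex{0} = 1
G(2) = mex{1} = 0
G(3) = mex{0} = 1
G(4) = mex{1,0} = 2
G(5) = mex{2,1} = 0
G(6) = mex{0,0} = 1
G(7) = mex{1,1} = 0
G(8) = mex{0,2} = 1
G(9) = mex{1,0} = 2
G(10) = mex{2,1} = 0
G(11) = mex{0,0} = 1
G(12) = mex{1,1} = 0
G(13) = mex{0,2} = 1
G(14) = mex{1,0} = 2
G(15) = mex{2,1} = 0
G(16) = mex{0,0} = 1
G(17) = mex{1,1} = 0
G(18) = mex{0,2} = 1
G(19) = mex{1,0} = 2
G(20) = mex{2,1} = 0
G(21) = mex{0,0} = 1
G(22) = mex{1,1} = 0
G(23) = mex{0,2} = 1
G(24) = mex{1,0} = 2
G(25) = mex{2,1} = 0
Heap A: G(25) = 0.
Heap B: G(22) = 0.
Heap C: G(24) = 2.
Combined Grundy value = 0 ⊕ 0 ⊕ 2 = 2.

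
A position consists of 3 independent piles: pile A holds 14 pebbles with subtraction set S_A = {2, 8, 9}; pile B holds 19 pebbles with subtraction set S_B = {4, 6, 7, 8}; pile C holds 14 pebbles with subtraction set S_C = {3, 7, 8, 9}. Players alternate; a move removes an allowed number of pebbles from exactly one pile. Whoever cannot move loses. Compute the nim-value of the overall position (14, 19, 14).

6

Pile A, S = {2, 8, 9}:
G(0) = 0
G(1) = mex{} = 0
G(2) = mex{0} = 1
G(3) = mex{0} = 1
G(4) = mex{1} = 0
G(5) = mex{1} = 0
G(6) = mex{0} = 1
G(7) = mex{0} = 1
G(8) = mex{1,0} = 2
G(9) = mex{1,0,0} = 2
G(10) = mex{2,1,0} = 3
G(11) = mex{2,1,1} = 0
G(12) = mex{3,0,1} = 2
G(13) = mex{0,0,0} = 1
G(14) = mex{2,1,0} = 3
G_A(14) = 3.
Pile B, S = {4, 6, 7, 8}:
n :  0  1  2  3  4  5  6  7  8  9 10 11 12 13 14 15 16 17 18 19
G :  0  0  0  0  1  1  1  1  2  2  2  2  0  0  0  0  1  1  1  1
G_B(19) = 1.
Pile C, S = {3, 7, 8, 9}:
G(0) = 0
G(1) = mex{} = 0
G(2) = mex{} = 0
G(3) = mex{0} = 1
G(4) = mex{0} = 1
G(5) = mex{0} = 1
G(6) = mex{1} = 0
G(7) = mex{1,0} = 2
G(8) = mex{1,0,0} = 2
G(9) = mex{0,0,0,0} = 1
G(10) = mex{2,1,0,0} = 3
G(11) = mex{2,1,1,0} = 3
G(12) = mex{1,1,1,1} = 0
G(13) = mex{3,0,1,1} = 2
G(14) = mex{3,2,0,1} = 4
G_C(14) = 4.
Combined Grundy value = 3 ⊕ 1 ⊕ 4 = 6.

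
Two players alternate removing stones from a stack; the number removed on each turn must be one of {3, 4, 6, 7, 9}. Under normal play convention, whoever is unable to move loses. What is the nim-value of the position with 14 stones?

0

G(0) = 0
G(1) = mex{} = 0
G(2) = mex{} = 0
G(3) = mex{0} = 1
G(4) = mex{0,0} = 1
G(5) = mex{0,0} = 1
G(6) = mex{1,0,0} = 2
G(7) = mex{1,1,0,0} = 2
G(8) = mex{1,1,0,0} = 2
G(9) = mex{2,1,1,0,0} = 3
G(10) = mex{2,2,1,1,0} = 3
G(11) = mex{2,2,1,1,0} = 3
G(12) = mex{3,2,2,1,1} = 0
G(13) = mex{3,3,2,2,1} = 0
G(14) = mex{3,3,2,2,1} = 0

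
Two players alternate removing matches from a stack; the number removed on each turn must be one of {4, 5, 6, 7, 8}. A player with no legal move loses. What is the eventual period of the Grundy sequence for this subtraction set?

n :  0  1  2  3  4  5  6  7  8  9 10 11 12 13 14 15 16 17 18 19 20 21 22 23 24 25
G :  0  0  0  0  1  1  1  1  2  2  2  2  0  0  0  0  1  1  1  1  2  2  2  2  0  0
G(n+12) = G(n) holds for n = 0,…,7 (a full window of length max(S) = 8), so the sequence is purely periodic with period 12.

12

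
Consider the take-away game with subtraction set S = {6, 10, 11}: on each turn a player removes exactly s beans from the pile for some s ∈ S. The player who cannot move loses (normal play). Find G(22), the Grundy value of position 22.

G(0) = 0
G(1) = mex{} = 0
G(2) = mex{} = 0
G(3) = mex{} = 0
G(4) = mex{} = 0
G(5) = mex{} = 0
G(6) = mex{0} = 1
G(7) = mex{0} = 1
G(8) = mex{0} = 1
G(9) = mex{0} = 1
G(10) = mex{0,0} = 1
G(11) = mex{0,0,0} = 1
G(12) = mex{1,0,0} = 2
G(13) = mex{1,0,0} = 2
G(14) = mex{1,0,0} = 2
G(15) = mex{1,0,0} = 2
G(16) = mex{1,1,0} = 2
G(17) = mex{1,1,1} = 0
G(18) = mex{2,1,1} = 0
G(19) = mex{2,1,1} = 0
G(20) = mex{2,1,1} = 0
G(21) = mex{2,1,1} = 0
G(22) = mex{2,2,1} = 0

0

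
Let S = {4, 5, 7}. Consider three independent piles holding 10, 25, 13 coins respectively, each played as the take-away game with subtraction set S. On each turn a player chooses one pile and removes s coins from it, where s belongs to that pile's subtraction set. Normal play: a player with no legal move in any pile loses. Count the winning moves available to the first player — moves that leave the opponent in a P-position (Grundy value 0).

5

All piles use S = {4, 5, 7}:
G(0) = 0
G(1) = mex{} = 0
G(2) = mex{} = 0
G(3) = mex{} = 0
G(4) = mex{0} = 1
G(5) = mex{0,0} = 1
G(6) = mex{0,0} = 1
G(7) = mex{0,0,0} = 1
G(8) = mex{1,0,0} = 2
G(9) = mex{1,1,0} = 2
G(10) = mex{1,1,0} = 2
G(11) = mex{1,1,1} = 0
G(12) = mex{2,1,1} = 0
G(13) = mex{2,2,1} = 0
G(14) = mex{2,2,1} = 0
G(15) = mex{0,2,2} = 1
G(16) = mex{0,0,2} = 1
G(17) = mex{0,0,2} = 1
G(18) = mex{0,0,0} = 1
G(19) = mex{1,0,0} = 2
G(20) = mex{1,1,0} = 2
G(21) = mex{1,1,0} = 2
G(22) = mex{1,1,1} = 0
G(23) = mex{2,1,1} = 0
G(24) = mex{2,2,1} = 0
G(25) = mex{2,2,1} = 0
Pile A: G(10) = 2.
Pile B: G(25) = 0.
Pile C: G(13) = 0.
Combined Grundy value = 2 ⊕ 0 ⊕ 0 = 2.
A winning move leaves total XOR = 0, i.e. changes one component's Grundy value g to g ⊕ X where X is the current total.
Pile A: need g' = 2⊕2 = 0. Options: 10−4→G=1, 10−5→G=1, 10−7→G=0. Hits: 1.
Pile B: need g' = 0⊕2 = 2. Options: 25−4→G=2, 25−5→G=2, 25−7→G=1. Hits: 2.
Pile C: need g' = 0⊕2 = 2. Options: 13−4→G=2, 13−5→G=2, 13−7→G=1. Hits: 2.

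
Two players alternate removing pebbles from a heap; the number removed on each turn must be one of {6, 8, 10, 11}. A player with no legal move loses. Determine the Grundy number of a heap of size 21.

0

n :  0  1  2  3  4  5  6  7  8  9 10 11 12 13 14 15 16 17 18 19 20 21
G :  0  0  0  0  0  0  1  1  1  1  1  1  2  2  2  2  2  0  0  0  0  0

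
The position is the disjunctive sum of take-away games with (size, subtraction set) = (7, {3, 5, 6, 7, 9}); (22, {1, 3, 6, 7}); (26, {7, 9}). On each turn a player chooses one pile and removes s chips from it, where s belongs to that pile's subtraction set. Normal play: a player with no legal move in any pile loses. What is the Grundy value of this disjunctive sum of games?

1

Pile A, S = {3, 5, 6, 7, 9}:
G(0) = 0
G(1) = mex{} = 0
G(2) = mex{} = 0
G(3) = mex{0} = 1
G(4) = mex{0} = 1
G(5) = mex{0,0} = 1
G(6) = mex{1,0,0} = 2
G(7) = mex{1,0,0,0} = 2
G_A(7) = 2.
Pile B, S = {1, 3, 6, 7}:
n :  0  1  2  3  4  5  6  7  8  9 10 11 12 13 14 15 16 17 18 19 20 21 22
G :  0  1  0  1  0  1  2  3  2  3  2  3  0  1  0  1  0  1  2  3  2  3  2
G_B(22) = 2.
Pile C, S = {7, 9}:
G(0) = 0
G(1) = mex{} = 0
G(2) = mex{} = 0
G(3) = mex{} = 0
G(4) = mex{} = 0
G(5) = mex{} = 0
G(6) = mex{} = 0
G(7) = mex{0} = 1
G(8) = mex{0} = 1
G(9) = mex{0,0} = 1
G(10) = mex{0,0} = 1
G(11) = mex{0,0} = 1
G(12) = mex{0,0} = 1
G(13) = mex{0,0} = 1
G(14) = mex{1,0} = 2
G(15) = mex{1,0} = 2
G(16) = mex{1,1} = 0
G(17) = mex{1,1} = 0
G(18) = mex{1,1} = 0
G(19) = mex{1,1} = 0
G(20) = mex{1,1} = 0
G(21) = mex{2,1} = 0
G(22) = mex{2,1} = 0
G(23) = mex{0,2} = 1
G(24) = mex{0,2} = 1
G(25) = mex{0,0} = 1
G(26) = mex{0,0} = 1
G_C(26) = 1.
Combined Grundy value = 2 ⊕ 2 ⊕ 1 = 1.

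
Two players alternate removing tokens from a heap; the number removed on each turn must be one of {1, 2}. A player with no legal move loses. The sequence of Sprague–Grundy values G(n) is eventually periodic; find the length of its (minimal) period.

3

G(0) = 0
G(1) = mex{0} = 1
G(2) = mex{1,0} = 2
G(3) = mex{2,1} = 0
G(4) = mex{0,2} = 1
G(5) = mex{1,0} = 2
G(6) = mex{2,1} = 0
G(7) = mex{0,2} = 1
G(8) = mex{1,0} = 2
G(9) = mex{2,1} = 0
G(10) = mex{0,2} = 1
G(11) = mex{1,0} = 2
G(12) = mex{2,1} = 0
G(13) = mex{0,2} = 1
G(14) = mex{1,0} = 2
G(n+3) = G(n) holds for n = 0,…,1 (a full window of length max(S) = 2), so the sequence is purely periodic with period 3.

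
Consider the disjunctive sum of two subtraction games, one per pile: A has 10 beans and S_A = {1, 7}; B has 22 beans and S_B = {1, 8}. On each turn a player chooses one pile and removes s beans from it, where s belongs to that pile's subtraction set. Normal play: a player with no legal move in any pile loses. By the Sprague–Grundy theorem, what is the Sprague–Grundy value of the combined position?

Pile A, S = {1, 7}:
n :  0  1  2  3  4  5  6  7  8  9 10
G :  0  1  0  1  0  1  0  1  0  1  0
G_A(10) = 0.
Pile B, S = {1, 8}:
G(0) = 0
G(1) = mex{0} = 1
G(2) = mex{1} = 0
G(3) = mex{0} = 1
G(4) = mex{1} = 0
G(5) = mex{0} = 1
G(6) = mex{1} = 0
G(7) = mex{0} = 1
G(8) = mex{1,0} = 2
G(9) = mex{2,1} = 0
G(10) = mex{0,0} = 1
G(11) = mex{1,1} = 0
G(12) = mex{0,0} = 1
G(13) = mex{1,1} = 0
G(14) = mex{0,0} = 1
G(15) = mex{1,1} = 0
G(16) = mex{0,2} = 1
G(17) = mex{1,0} = 2
G(18) = mex{2,1} = 0
G(19) = mex{0,0} = 1
G(20) = mex{1,1} = 0
G(21) = mex{0,0} = 1
G(22) = mex{1,1} = 0
G_B(22) = 0.
Combined Grundy value = 0 ⊕ 0 = 0.

0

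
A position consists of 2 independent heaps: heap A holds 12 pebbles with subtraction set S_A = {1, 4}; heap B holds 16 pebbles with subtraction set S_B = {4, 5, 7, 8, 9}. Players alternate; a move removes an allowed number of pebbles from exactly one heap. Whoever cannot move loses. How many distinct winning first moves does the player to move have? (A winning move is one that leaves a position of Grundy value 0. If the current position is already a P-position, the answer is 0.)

0

Heap A, S = {1, 4}:
G(0) = 0
G(1) = mex{0} = 1
G(2) = mex{1} = 0
G(3) = mex{0} = 1
G(4) = mex{1,0} = 2
G(5) = mex{2,1} = 0
G(6) = mex{0,0} = 1
G(7) = mex{1,1} = 0
G(8) = mex{0,2} = 1
G(9) = mex{1,0} = 2
G(10) = mex{2,1} = 0
G(11) = mex{0,0} = 1
G(12) = mex{1,1} = 0
G_A(12) = 0.
Heap B, S = {4, 5, 7, 8, 9}:
G(0) = 0
G(1) = mex{} = 0
G(2) = mex{} = 0
G(3) = mex{} = 0
G(4) = mex{0} = 1
G(5) = mex{0,0} = 1
G(6) = mex{0,0} = 1
G(7) = mex{0,0,0} = 1
G(8) = mex{1,0,0,0} = 2
G(9) = mex{1,1,0,0,0} = 2
G(10) = mex{1,1,0,0,0} = 2
G(11) = mex{1,1,1,0,0} = 2
G(12) = mex{2,1,1,1,0} = 3
G(13) = mex{2,2,1,1,1} = 0
G(14) = mex{2,2,1,1,1} = 0
G(15) = mex{2,2,2,1,1} = 0
G(16) = mex{3,2,2,2,1} = 0
G_B(16) = 0.
Combined Grundy value = 0 ⊕ 0 = 0.
A winning move leaves total XOR = 0, i.e. changes one component's Grundy value g to g ⊕ X where X is the current total.
Heap A: target g' = 0⊕0 = 0, but every legal move changes the Grundy value (mex property), so 0 moves.
Heap B: target g' = 0⊕0 = 0, but every legal move changes the Grundy value (mex property), so 0 moves.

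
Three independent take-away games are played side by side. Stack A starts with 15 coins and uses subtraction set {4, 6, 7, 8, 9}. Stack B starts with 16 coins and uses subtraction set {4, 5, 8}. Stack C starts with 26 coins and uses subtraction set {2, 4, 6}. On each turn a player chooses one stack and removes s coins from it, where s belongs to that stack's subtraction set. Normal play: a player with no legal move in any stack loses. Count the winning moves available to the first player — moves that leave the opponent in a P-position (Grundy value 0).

Stack A, S = {4, 6, 7, 8, 9}:
n :  0  1  2  3  4  5  6  7  8  9 10 11 12 13 14 15
G :  0  0  0  0  1  1  1  1  2  2  2  2  3  0  0  0
G_A(15) = 0.
Stack B, S = {4, 5, 8}:
G(0) = 0
G(1) = mex{} = 0
G(2) = mex{} = 0
G(3) = mex{} = 0
G(4) = mex{0} = 1
G(5) = mex{0,0} = 1
G(6) = mex{0,0} = 1
G(7) = mex{0,0} = 1
G(8) = mex{1,0,0} = 2
G(9) = mex{1,1,0} = 2
G(10) = mex{1,1,0} = 2
G(11) = mex{1,1,0} = 2
G(12) = mex{2,1,1} = 0
G(13) = mex{2,2,1} = 0
G(14) = mex{2,2,1} = 0
G(15) = mex{2,2,1} = 0
G(16) = mex{0,2,2} = 1
G_B(16) = 1.
Stack C, S = {2, 4, 6}:
n :  0  1  2  3  4  5  6  7  8  9 10 11 12 13 14 15 16 17 18 19 20 21 22 23 24 25 26
G :  0  0  1  1  2  2  3  3  0  0  1  1  2  2  3  3  0  0  1  1  2  2  3  3  0  0  1
G_C(26) = 1.
Combined Grundy value = 0 ⊕ 1 ⊕ 1 = 0.
A winning move leaves total XOR = 0, i.e. changes one component's Grundy value g to g ⊕ X where X is the current total.
Stack A: target g' = 0⊕0 = 0, but every legal move changes the Grundy value (mex property), so 0 moves.
Stack B: target g' = 1⊕0 = 1, but every legal move changes the Grundy value (mex property), so 0 moves.
Stack C: target g' = 1⊕0 = 1, but every legal move changes the Grundy value (mex property), so 0 moves.

0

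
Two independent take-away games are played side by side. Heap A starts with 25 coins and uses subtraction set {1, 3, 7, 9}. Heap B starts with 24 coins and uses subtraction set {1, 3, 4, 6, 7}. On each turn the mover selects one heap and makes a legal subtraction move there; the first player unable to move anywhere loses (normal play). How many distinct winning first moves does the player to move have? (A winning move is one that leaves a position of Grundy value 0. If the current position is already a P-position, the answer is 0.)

Heap A, S = {1, 3, 7, 9}:
G(0) = 0
G(1) = mex{0} = 1
G(2) = mex{1} = 0
G(3) = mex{0,0} = 1
G(4) = mex{1,1} = 0
G(5) = mex{0,0} = 1
G(6) = mex{1,1} = 0
G(7) = mex{0,0,0} = 1
G(8) = mex{1,1,1} = 0
G(9) = mex{0,0,0,0} = 1
G(10) = mex{1,1,1,1} = 0
G(11) = mex{0,0,0,0} = 1
G(12) = mex{1,1,1,1} = 0
G(13) = mex{0,0,0,0} = 1
G(14) = mex{1,1,1,1} = 0
G(15) = mex{0,0,0,0} = 1
G(16) = mex{1,1,1,1} = 0
G(17) = mex{0,0,0,0} = 1
G(18) = mex{1,1,1,1} = 0
G(19) = mex{0,0,0,0} = 1
G(20) = mex{1,1,1,1} = 0
G(21) = mex{0,0,0,0} = 1
G(22) = mex{1,1,1,1} = 0
G(23) = mex{0,0,0,0} = 1
G(24) = mex{1,1,1,1} = 0
G(25) = mex{0,0,0,0} = 1
G_A(25) = 1.
Heap B, S = {1, 3, 4, 6, 7}:
G(0) = 0
G(1) = mex{0} = 1
G(2) = mex{1} = 0
G(3) = mex{0,0} = 1
G(4) = mex{1,1,0} = 2
G(5) = mex{2,0,1} = 3
G(6) = mex{3,1,0,0} = 2
G(7) = mex{2,2,1,1,0} = 3
G(8) = mex{3,3,2,0,1} = 4
G(9) = mex{4,2,3,1,0} = 5
G(10) = mex{5,3,2,2,1} = 0
G(11) = mex{0,4,3,3,2} = 1
G(12) = mex{1,5,4,2,3} = 0
G(13) = mex{0,0,5,3,2} = 1
G(14) = mex{1,1,0,4,3} = 2
G(15) = mex{2,0,1,5,4} = 3
G(16) = mex{3,1,0,0,5} = 2
G(17) = mex{2,2,1,1,0} = 3
G(18) = mex{3,3,2,0,1} = 4
G(19) = mex{4,2,3,1,0} = 5
G(20) = mex{5,3,2,2,1} = 0
G(21) = mex{0,4,3,3,2} = 1
G(22) = mex{1,5,4,2,3} = 0
G(23) = mex{0,0,5,3,2} = 1
G(24) = mex{1,1,0,4,3} = 2
G_B(24) = 2.
Combined Grundy value = 1 ⊕ 2 = 3.
A winning move leaves total XOR = 0, i.e. changes one component's Grundy value g to g ⊕ X where X is the current total.
Heap A: need g' = 1⊕3 = 2. Options: 25−1→G=0, 25−3→G=0, 25−7→G=0, 25−9→G=0. Hits: 0.
Heap B: need g' = 2⊕3 = 1. Options: 24−1→G=1, 24−3→G=1, 24−4→G=0, 24−6→G=4, 24−7→G=3. Hits: 2.

2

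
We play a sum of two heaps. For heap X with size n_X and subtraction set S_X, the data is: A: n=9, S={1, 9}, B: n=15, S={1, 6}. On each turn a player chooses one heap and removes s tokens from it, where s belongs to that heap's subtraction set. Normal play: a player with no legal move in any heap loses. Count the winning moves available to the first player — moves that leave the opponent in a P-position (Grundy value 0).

0

Heap A, S = {1, 9}:
G(0) = 0
G(1) = mex{0} = 1
G(2) = mex{1} = 0
G(3) = mex{0} = 1
G(4) = mex{1} = 0
G(5) = mex{0} = 1
G(6) = mex{1} = 0
G(7) = mex{0} = 1
G(8) = mex{1} = 0
G(9) = mex{0,0} = 1
G_A(9) = 1.
Heap B, S = {1, 6}:
n :  0  1  2  3  4  5  6  7  8  9 10 11 12 13 14 15
G :  0  1  0  1  0  1  2  0  1  0  1  0  1  2  0  1
G_B(15) = 1.
Combined Grundy value = 1 ⊕ 1 = 0.
A winning move leaves total XOR = 0, i.e. changes one component's Grundy value g to g ⊕ X where X is the current total.
Heap A: target g' = 1⊕0 = 1, but every legal move changes the Grundy value (mex property), so 0 moves.
Heap B: target g' = 1⊕0 = 1, but every legal move changes the Grundy value (mex property), so 0 moves.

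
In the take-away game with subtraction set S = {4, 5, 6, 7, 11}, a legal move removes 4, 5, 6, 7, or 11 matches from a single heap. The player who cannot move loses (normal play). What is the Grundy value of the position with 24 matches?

G(0) = 0
G(1) = mex{} = 0
G(2) = mex{} = 0
G(3) = mex{} = 0
G(4) = mex{0} = 1
G(5) = mex{0,0} = 1
G(6) = mex{0,0,0} = 1
G(7) = mex{0,0,0,0} = 1
G(8) = mex{1,0,0,0} = 2
G(9) = mex{1,1,0,0} = 2
G(10) = mex{1,1,1,0} = 2
G(11) = mex{1,1,1,1,0} = 2
G(12) = mex{2,1,1,1,0} = 3
G(13) = mex{2,2,1,1,0} = 3
G(14) = mex{2,2,2,1,0} = 3
G(15) = mex{2,2,2,2,1} = 0
G(16) = mex{3,2,2,2,1} = 0
G(17) = mex{3,3,2,2,1} = 0
G(18) = mex{3,3,3,2,1} = 0
G(19) = mex{0,3,3,3,2} = 1
G(20) = mex{0,0,3,3,2} = 1
G(21) = mex{0,0,0,3,2} = 1
G(22) = mex{0,0,0,0,2} = 1
G(23) = mex{1,0,0,0,3} = 2
G(24) = mex{1,1,0,0,3} = 2

2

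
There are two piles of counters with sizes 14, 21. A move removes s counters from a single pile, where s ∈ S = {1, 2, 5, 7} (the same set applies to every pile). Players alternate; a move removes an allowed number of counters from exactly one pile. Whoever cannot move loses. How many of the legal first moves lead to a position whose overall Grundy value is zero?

All piles use S = {1, 2, 5, 7}:
n :  0  1  2  3  4  5  6  7  8  9 10 11 12 13 14 15 16 17 18 19 20 21
G :  0  1  2  0  1  2  0  1  2  0  1  2  0  1  2  0  1  2  0  1  2  0
Pile A: G(14) = 2.
Pile B: G(21) = 0.
Combined Grundy value = 2 ⊕ 0 = 2.
A winning move leaves total XOR = 0, i.e. changes one component's Grundy value g to g ⊕ X where X is the current total.
Pile A: need g' = 2⊕2 = 0. Options: 14−1→G=1, 14−2→G=0, 14−5→G=0, 14−7→G=1. Hits: 2.
Pile B: need g' = 0⊕2 = 2. Options: 21−1→G=2, 21−2→G=1, 21−5→G=1, 21−7→G=2. Hits: 2.

4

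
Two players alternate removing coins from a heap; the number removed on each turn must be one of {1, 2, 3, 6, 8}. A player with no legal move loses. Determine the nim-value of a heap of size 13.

0

G(0) = 0
G(1) = mex{0} = 1
G(2) = mex{1,0} = 2
G(3) = mex{2,1,0} = 3
G(4) = mex{3,2,1} = 0
G(5) = mex{0,3,2} = 1
G(6) = mex{1,0,3,0} = 2
G(7) = mex{2,1,0,1} = 3
G(8) = mex{3,2,1,2,0} = 4
G(9) = mex{4,3,2,3,1} = 0
G(10) = mex{0,4,3,0,2} = 1
G(11) = mex{1,0,4,1,3} = 2
G(12) = mex{2,1,0,2,0} = 3
G(13) = mex{3,2,1,3,1} = 0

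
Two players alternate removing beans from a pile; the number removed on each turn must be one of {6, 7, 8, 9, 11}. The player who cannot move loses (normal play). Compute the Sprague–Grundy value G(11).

G(0) = 0
G(1) = mex{} = 0
G(2) = mex{} = 0
G(3) = mex{} = 0
G(4) = mex{} = 0
G(5) = mex{} = 0
G(6) = mex{0} = 1
G(7) = mex{0,0} = 1
G(8) = mex{0,0,0} = 1
G(9) = mex{0,0,0,0} = 1
G(10) = mex{0,0,0,0} = 1
G(11) = mex{0,0,0,0,0} = 1

1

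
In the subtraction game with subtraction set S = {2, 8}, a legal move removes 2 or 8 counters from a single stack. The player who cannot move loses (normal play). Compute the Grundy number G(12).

1

G(0) = 0
G(1) = mex{} = 0
G(2) = mex{0} = 1
G(3) = mex{0} = 1
G(4) = mex{1} = 0
G(5) = mex{1} = 0
G(6) = mex{0} = 1
G(7) = mex{0} = 1
G(8) = mex{1,0} = 2
G(9) = mex{1,0} = 2
G(10) = mex{2,1} = 0
G(11) = mex{2,1} = 0
G(12) = mex{0,0} = 1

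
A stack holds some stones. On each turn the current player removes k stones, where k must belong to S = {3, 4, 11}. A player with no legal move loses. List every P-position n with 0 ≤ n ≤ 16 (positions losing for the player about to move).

n :  0  1  2  3  4  5  6  7  8  9 10 11 12 13 14 15 16
G :  0  0  0  1  1  1  2  0  0  0  1  1  1  2  0  0  0
P-positions are exactly the n with G(n) = 0.

0, 1, 2, 7, 8, 9, 14, 15, 16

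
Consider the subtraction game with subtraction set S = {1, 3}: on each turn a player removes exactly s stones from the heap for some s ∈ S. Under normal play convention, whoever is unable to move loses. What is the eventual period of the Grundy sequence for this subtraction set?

2

G(0) = 0
G(1) = mex{0} = 1
G(2) = mex{1} = 0
G(3) = mex{0,0} = 1
G(4) = mex{1,1} = 0
G(5) = mex{0,0} = 1
G(6) = mex{1,1} = 0
G(7) = mex{0,0} = 1
G(8) = mex{1,1} = 0
G(9) = mex{0,0} = 1
G(10) = mex{1,1} = 0
G(11) = mex{0,0} = 1
G(12) = mex{1,1} = 0
G(13) = mex{0,0} = 1
G(14) = mex{1,1} = 0
G(n+2) = G(n) holds for n = 0,…,2 (a full window of length max(S) = 3), so the sequence is purely periodic with period 2.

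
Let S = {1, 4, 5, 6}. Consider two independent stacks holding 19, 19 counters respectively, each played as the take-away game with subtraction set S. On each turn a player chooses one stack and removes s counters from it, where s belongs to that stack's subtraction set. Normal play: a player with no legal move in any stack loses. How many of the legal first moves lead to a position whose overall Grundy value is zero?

All stacks use S = {1, 4, 5, 6}:
G(0) = 0
G(1) = mex{0} = 1
G(2) = mex{1} = 0
G(3) = mex{0} = 1
G(4) = mex{1,0} = 2
G(5) = mex{2,1,0} = 3
G(6) = mex{3,0,1,0} = 2
G(7) = mex{2,1,0,1} = 3
G(8) = mex{3,2,1,0} = 4
G(9) = mex{4,3,2,1} = 0
G(10) = mex{0,2,3,2} = 1
G(11) = mex{1,3,2,3} = 0
G(12) = mex{0,4,3,2} = 1
G(13) = mex{1,0,4,3} = 2
G(14) = mex{2,1,0,4} = 3
G(15) = mex{3,0,1,0} = 2
G(16) = mex{2,1,0,1} = 3
G(17) = mex{3,2,1,0} = 4
G(18) = mex{4,3,2,1} = 0
G(19) = mex{0,2,3,2} = 1
Stack A: G(19) = 1.
Stack B: G(19) = 1.
Combined Grundy value = 1 ⊕ 1 = 0.
A winning move leaves total XOR = 0, i.e. changes one component's Grundy value g to g ⊕ X where X is the current total.
Stack A: target g' = 1⊕0 = 1, but every legal move changes the Grundy value (mex property), so 0 moves.
Stack B: target g' = 1⊕0 = 1, but every legal move changes the Grundy value (mex property), so 0 moves.

0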